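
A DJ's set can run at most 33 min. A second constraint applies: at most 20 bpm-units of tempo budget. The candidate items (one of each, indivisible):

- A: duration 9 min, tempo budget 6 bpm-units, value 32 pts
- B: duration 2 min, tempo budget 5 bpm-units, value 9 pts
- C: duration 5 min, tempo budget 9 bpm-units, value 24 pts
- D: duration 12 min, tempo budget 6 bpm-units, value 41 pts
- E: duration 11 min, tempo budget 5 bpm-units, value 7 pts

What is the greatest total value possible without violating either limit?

82 pts

Feasible sets respecting both limits:
- A+B+D: duration 23, tempo budget 17, value 82
- A+D+E: duration 32, tempo budget 17, value 80
- B+C+D: duration 19, tempo budget 20, value 74
Best: 82 pts.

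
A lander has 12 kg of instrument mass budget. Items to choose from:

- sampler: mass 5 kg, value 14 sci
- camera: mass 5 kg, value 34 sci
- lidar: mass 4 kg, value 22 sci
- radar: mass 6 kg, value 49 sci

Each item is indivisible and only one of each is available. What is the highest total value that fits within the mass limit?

83 sci

Check high-value combinations within 12 kg:
- camera+radar: mass 5+6=11, value 34+49=83
- lidar+radar: mass 4+6=10, value 22+49=71
- sampler+radar: mass 5+6=11, value 14+49=63
- camera+lidar: mass 5+4=9, value 34+22=56
Best: 83 sci.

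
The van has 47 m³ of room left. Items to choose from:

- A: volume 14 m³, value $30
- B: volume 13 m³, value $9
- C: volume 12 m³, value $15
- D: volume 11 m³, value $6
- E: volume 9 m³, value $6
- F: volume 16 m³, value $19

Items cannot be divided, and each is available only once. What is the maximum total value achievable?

Check high-value combinations within 47 m³:
- A+C+F: volume 14+12+16=42, value 30+15+19=64
- A+B+F: volume 14+13+16=43, value 30+9+19=58
- A+C+D+E: volume 14+12+11+9=46, value 30+15+6+6=57
- A+E+F: volume 14+9+16=39, value 30+6+19=55
Best: $64.

$64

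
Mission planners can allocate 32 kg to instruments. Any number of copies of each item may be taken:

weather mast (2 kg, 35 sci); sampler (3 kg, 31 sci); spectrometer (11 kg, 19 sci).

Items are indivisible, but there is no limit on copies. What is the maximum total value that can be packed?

560 sci

Best value-per-unit is weather mast at 35/2, and filling with it alone uses mass 16×2=32. No mix of the others beats 16×35 = 560.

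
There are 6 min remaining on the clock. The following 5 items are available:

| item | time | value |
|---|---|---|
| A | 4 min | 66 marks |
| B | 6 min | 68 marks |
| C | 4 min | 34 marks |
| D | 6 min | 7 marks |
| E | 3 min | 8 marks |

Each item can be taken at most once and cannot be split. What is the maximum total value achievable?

Check high-value combinations within 6 min:
- B: time 6, value 68
- A: time 4, value 66
- C: time 4, value 34
Best: 68 marks.

68 marks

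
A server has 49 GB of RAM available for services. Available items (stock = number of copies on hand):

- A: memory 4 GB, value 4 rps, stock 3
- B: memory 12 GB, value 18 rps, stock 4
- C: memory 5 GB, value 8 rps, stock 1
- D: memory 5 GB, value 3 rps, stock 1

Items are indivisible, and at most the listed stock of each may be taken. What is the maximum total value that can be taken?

Best selections within memory 49 and stock limits:
- 4×B: memory 48, value 72
- 2×A + 3×B + 1×C: memory 49, value 70
- 1×A + 3×B + 1×C: memory 45, value 66
Best: 72 rps.

72 rps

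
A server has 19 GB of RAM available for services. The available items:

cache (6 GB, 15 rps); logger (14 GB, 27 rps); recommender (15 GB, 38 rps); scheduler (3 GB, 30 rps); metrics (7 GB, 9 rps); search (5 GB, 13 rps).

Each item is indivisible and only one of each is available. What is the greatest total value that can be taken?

68 rps

Check high-value combinations within 19 GB:
- recommender+scheduler: memory 15+3=18, value 38+30=68
- cache+scheduler+search: memory 6+3+5=14, value 15+30+13=58
- logger+scheduler: memory 14+3=17, value 27+30=57
- cache+scheduler+metrics: memory 6+3+7=16, value 15+30+9=54
- scheduler+metrics+search: memory 3+7+5=15, value 30+9+13=52
Best: 68 rps.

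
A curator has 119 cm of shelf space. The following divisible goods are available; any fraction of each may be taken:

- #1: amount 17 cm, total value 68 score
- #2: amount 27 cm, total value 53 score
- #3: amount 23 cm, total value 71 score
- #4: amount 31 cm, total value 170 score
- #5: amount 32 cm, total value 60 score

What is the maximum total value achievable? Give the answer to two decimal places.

401.38

Take in order of value per unit:
- #4 (170/31 per unit): all 31 → value 170, running total 170.00
- #1 (68/17 per unit): all 17 → value 68, running total 238.00
- #3 (71/23 per unit): all 23 → value 71, running total 309.00
- #2 (53/27 per unit): all 27 → value 53, running total 362.00
- #5 (60/32 per unit): 21 of 32 → value 21×60/32 = 39.3750, running total 401.38
Total 401.38.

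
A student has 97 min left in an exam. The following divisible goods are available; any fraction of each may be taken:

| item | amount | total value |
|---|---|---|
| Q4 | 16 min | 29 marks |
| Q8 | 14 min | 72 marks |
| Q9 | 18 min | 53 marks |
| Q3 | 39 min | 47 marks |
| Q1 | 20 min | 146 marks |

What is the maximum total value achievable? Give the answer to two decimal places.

334.95

Take in order of value per unit:
- Q1 (146/20 per unit): all 20 → value 146, running total 146.00
- Q8 (72/14 per unit): all 14 → value 72, running total 218.00
- Q9 (53/18 per unit): all 18 → value 53, running total 271.00
- Q4 (29/16 per unit): all 16 → value 29, running total 300.00
- Q3 (47/39 per unit): 29 of 39 → value 29×47/39 = 34.9487, running total 334.95
Total 334.95.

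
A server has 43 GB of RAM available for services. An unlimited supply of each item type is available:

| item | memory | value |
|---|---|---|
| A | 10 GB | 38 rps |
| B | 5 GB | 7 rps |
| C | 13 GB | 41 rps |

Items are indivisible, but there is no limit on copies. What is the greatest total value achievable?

Best value-per-unit is A at 38/10; filling with it alone gives 4×38 = 152.
Optimal mix: 3×A + 1×C → memory 43, value 155.

155 rps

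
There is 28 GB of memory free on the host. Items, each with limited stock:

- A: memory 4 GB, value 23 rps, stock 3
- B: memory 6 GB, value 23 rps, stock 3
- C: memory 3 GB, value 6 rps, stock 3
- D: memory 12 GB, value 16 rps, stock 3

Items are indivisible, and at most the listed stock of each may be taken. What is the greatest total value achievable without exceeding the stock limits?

121 rps

Best selections within memory 28 and stock limits:
- 3×A + 2×B + 1×C: memory 27, value 121
- 3×A + 2×B: memory 24, value 115
- 2×A + 3×B: memory 26, value 115
Best: 121 rps.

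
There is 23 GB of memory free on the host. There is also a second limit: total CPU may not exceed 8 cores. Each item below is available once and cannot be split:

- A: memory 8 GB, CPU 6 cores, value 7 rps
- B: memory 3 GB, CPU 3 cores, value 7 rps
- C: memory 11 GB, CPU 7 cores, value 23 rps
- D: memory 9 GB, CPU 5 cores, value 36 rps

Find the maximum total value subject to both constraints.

Feasible sets respecting both limits:
- B+D: memory 12, CPU 8, value 43
- D: memory 9, CPU 5, value 36
- C: memory 11, CPU 7, value 23
- A: memory 8, CPU 6, value 7
Best: 43 rps.

43 rps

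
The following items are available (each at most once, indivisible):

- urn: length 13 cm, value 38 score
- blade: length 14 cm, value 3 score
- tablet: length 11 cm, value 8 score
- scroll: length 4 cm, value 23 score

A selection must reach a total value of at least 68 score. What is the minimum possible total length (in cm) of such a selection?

28

Subsets with value ≥ 68, sorted by total length:
- urn+tablet+scroll: length 28, value 69
- urn+blade+tablet+scroll: length 42, value 72
Minimum length: 28 cm.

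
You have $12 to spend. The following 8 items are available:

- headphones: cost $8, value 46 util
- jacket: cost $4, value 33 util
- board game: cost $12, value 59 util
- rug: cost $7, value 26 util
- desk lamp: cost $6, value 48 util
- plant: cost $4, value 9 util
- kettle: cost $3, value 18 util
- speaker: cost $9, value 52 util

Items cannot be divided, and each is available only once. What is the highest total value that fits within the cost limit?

81 util

Check high-value combinations within $12:
- jacket+desk lamp: cost 4+6=10, value 33+48=81
- headphones+jacket: cost 8+4=12, value 46+33=79
- kettle+speaker: cost 3+9=12, value 18+52=70
- desk lamp+kettle: cost 6+3=9, value 48+18=66
Best: 81 util.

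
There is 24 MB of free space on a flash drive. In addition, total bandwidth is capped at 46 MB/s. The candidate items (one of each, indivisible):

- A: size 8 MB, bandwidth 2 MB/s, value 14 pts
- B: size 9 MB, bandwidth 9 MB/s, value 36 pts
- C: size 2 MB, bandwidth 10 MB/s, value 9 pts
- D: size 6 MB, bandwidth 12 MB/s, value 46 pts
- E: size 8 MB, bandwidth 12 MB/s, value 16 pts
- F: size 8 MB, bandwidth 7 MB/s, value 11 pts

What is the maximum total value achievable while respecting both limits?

98 pts

Feasible sets respecting both limits:
- B+D+E: size 23, bandwidth 33, value 98
- A+B+D: size 23, bandwidth 23, value 96
- B+D+F: size 23, bandwidth 28, value 93
- B+C+D: size 17, bandwidth 31, value 91
Best: 98 pts.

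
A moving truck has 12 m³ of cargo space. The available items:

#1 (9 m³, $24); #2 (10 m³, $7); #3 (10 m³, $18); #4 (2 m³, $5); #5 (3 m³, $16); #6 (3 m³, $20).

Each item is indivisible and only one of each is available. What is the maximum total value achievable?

Check high-value combinations within 12 m³:
- #1+#6: volume 9+3=12, value 24+20=44
- #4+#5+#6: volume 2+3+3=8, value 5+16+20=41
- #1+#5: volume 9+3=12, value 24+16=40
- #5+#6: volume 3+3=6, value 16+20=36
- #1+#4: volume 9+2=11, value 24+5=29
Best: $44.

$44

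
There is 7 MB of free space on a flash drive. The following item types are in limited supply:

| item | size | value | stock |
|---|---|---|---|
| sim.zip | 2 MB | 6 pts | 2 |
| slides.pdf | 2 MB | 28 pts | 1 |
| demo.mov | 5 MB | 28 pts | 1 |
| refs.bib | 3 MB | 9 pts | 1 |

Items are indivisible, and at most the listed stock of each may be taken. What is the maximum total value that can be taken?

Top feasible selections:
- 1×slides.pdf + 1×demo.mov: size 7, value 56
- 1×sim.zip + 1×slides.pdf + 1×refs.bib: size 7, value 43
- 2×sim.zip + 1×slides.pdf: size 6, value 40
Best: 56 pts.

56 pts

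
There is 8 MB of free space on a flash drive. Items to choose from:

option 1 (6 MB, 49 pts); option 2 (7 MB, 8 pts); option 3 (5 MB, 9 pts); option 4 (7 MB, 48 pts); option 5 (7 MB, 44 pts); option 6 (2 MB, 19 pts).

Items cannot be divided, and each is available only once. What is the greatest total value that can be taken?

Check high-value combinations within 8 MB:
- option 1+option 6: size 6+2=8, value 49+19=68
- option 1: size 6, value 49
- option 4: size 7, value 48
- option 5: size 7, value 44
Best: 68 pts.

68 pts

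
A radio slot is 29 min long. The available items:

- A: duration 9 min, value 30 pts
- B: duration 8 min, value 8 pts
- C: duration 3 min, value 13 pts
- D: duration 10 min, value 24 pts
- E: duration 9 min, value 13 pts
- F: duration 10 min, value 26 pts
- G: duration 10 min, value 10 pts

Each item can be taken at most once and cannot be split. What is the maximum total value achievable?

Check high-value combinations within 29 min:
- A+D+F: duration 9+10+10=29, value 30+24+26=80
- A+C+F: duration 9+3+10=22, value 30+13+26=69
- A+E+F: duration 9+9+10=28, value 30+13+26=69
Best: 80 pts.

80 pts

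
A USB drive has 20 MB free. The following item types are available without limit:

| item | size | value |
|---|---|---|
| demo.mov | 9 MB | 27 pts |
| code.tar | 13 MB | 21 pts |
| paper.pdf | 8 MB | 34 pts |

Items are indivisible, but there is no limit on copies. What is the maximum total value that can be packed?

Best value-per-unit is paper.pdf at 34/8, and filling with it alone uses size 2×8=16. No mix of the others beats 2×34 = 68.

68 pts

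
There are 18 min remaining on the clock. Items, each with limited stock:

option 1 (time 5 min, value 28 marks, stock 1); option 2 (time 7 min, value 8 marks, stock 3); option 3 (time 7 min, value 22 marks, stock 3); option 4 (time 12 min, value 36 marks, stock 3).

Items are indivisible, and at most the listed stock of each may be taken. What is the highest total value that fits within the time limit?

Top feasible selections:
- 1×option 1 + 1×option 4: time 17, value 64
- 1×option 1 + 1×option 3: time 12, value 50
Best: 64 marks.

64 marks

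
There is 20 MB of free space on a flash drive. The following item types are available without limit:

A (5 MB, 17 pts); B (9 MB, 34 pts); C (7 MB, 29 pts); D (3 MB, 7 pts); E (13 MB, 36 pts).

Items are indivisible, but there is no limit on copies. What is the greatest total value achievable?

Best value-per-unit is C at 29/7; filling with it alone gives 2×29 = 58.
Optimal mix: 1×A + 2×C → size 19, value 75.

75 pts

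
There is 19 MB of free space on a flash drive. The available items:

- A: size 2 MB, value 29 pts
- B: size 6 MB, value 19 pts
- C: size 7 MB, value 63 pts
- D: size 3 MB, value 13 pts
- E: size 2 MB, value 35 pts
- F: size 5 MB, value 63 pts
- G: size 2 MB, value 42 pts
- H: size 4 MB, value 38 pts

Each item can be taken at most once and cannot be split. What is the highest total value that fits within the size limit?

Check high-value combinations within 19 MB:
- A+C+E+F+G: size 2+7+2+5+2=18, value 29+63+35+63+42=232
- A+D+E+F+G+H: size 2+3+2+5+2+4=18, value 29+13+35+63+42+38=220
- C+D+E+F+G: size 7+3+2+5+2=19, value 63+13+35+63+42=216
- A+C+D+F+G: size 2+7+3+5+2=19, value 29+63+13+63+42=210
- A+E+F+G+H: size 2+2+5+2+4=15, value 29+35+63+42+38=207
Best: 232 pts.

232 pts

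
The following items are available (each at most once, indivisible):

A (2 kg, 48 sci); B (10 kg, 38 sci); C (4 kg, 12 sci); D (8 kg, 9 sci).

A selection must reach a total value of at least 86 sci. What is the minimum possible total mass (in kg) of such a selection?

12

Subsets with value ≥ 86, sorted by total mass:
- A+B: mass 12, value 86
- A+B+C: mass 16, value 98
Minimum mass: 12 kg.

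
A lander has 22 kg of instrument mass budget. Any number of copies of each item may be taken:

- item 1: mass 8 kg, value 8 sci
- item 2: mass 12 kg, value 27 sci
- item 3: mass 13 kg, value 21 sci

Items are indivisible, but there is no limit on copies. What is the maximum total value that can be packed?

35 sci

Best value-per-unit is item 2 at 27/12; filling with it alone gives 1×27 = 27.
Optimal mix: 1×item 1 + 1×item 2 → mass 20, value 35.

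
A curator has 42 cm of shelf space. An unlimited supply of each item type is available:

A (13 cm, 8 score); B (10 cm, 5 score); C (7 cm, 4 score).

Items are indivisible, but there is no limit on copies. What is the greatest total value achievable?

Best value-per-unit is A at 8/13, and filling with it alone uses length 3×13=39. No mix of the others beats 3×8 = 24.

24 score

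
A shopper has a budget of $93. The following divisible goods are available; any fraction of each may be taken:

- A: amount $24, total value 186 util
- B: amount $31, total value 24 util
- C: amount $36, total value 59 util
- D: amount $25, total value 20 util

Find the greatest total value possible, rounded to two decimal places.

271.19

Take in order of value per unit:
- A (186/24 per unit): all 24 → value 186, running total 186.00
- C (59/36 per unit): all 36 → value 59, running total 245.00
- D (20/25 per unit): all 25 → value 20, running total 265.00
- B (24/31 per unit): 8 of 31 → value 8×24/31 = 6.1935, running total 271.19
Total 271.19.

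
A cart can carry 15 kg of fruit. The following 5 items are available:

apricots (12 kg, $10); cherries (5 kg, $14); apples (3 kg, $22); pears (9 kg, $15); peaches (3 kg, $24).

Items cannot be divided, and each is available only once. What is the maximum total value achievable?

Check high-value combinations within 15 kg:
- apples+pears+peaches: weight 3+9+3=15, value 22+15+24=61
- cherries+apples+peaches: weight 5+3+3=11, value 14+22+24=60
- apples+peaches: weight 3+3=6, value 22+24=46
- pears+peaches: weight 9+3=12, value 15+24=39
- cherries+peaches: weight 5+3=8, value 14+24=38
Best: $61.

$61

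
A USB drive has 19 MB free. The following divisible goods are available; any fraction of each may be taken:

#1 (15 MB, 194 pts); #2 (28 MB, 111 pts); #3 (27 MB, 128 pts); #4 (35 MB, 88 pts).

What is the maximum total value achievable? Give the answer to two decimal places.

212.96

Take in order of value per unit:
- #1 (194/15 per unit): all 15 → value 194, running total 194.00
- #3 (128/27 per unit): 4 of 27 → value 4×128/27 = 18.9630, running total 212.96
Total 212.96.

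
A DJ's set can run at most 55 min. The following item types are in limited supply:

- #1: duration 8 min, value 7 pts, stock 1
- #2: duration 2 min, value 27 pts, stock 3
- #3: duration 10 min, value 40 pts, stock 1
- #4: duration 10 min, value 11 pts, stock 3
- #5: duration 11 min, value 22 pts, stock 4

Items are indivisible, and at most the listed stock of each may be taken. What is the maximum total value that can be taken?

187 pts

Best selections within duration 55 and stock limits:
- 3×#2 + 1×#3 + 3×#5: duration 49, value 187
- 3×#2 + 1×#3 + 1×#4 + 2×#5: duration 48, value 176
- 1×#1 + 3×#2 + 1×#3 + 2×#5: duration 46, value 172
- 1×#1 + 3×#2 + 1×#3 + 2×#4 + 1×#5: duration 55, value 172
Best: 187 pts.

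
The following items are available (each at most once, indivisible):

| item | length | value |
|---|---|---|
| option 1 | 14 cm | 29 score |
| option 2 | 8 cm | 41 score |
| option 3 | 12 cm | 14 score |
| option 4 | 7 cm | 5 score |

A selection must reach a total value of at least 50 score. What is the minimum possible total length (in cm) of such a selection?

Subsets with value ≥ 50, sorted by total length:
- option 2+option 3: length 20, value 55
- option 1+option 2: length 22, value 70
Minimum length: 20 cm.

20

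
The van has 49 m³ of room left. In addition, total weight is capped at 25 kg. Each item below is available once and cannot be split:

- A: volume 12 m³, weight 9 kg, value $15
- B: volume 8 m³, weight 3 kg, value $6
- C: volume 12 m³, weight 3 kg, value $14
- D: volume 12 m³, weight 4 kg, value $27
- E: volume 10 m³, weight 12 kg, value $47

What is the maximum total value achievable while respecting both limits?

$94

Feasible sets respecting both limits:
- B+C+D+E: volume 42, weight 22, value 94
- A+D+E: volume 34, weight 25, value 89
- C+D+E: volume 34, weight 19, value 88
Best: $94.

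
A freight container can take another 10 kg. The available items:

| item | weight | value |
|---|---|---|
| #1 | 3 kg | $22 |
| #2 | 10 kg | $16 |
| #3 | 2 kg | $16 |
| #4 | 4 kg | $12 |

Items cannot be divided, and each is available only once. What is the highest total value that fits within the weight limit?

$50

Check high-value combinations within 10 kg:
- #1+#3+#4: weight 3+2+4=9, value 22+16+12=50
- #1+#3: weight 3+2=5, value 22+16=38
- #1+#4: weight 3+4=7, value 22+12=34
Best: $50.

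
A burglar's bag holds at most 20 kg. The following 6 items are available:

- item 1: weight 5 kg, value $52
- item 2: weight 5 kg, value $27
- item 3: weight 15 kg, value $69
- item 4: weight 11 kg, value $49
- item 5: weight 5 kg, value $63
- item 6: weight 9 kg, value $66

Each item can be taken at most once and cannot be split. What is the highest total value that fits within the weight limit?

$181

This is a 0/1 knapsack; check combinations near the capacity.
- item 1+item 5+item 6: weight 5+5+9=19, value 52+63+66=181
- item 2+item 5+item 6: weight 5+5+9=19, value 27+63+66=156
- item 1+item 2+item 6: weight 5+5+9=19, value 52+27+66=145
Best: $181.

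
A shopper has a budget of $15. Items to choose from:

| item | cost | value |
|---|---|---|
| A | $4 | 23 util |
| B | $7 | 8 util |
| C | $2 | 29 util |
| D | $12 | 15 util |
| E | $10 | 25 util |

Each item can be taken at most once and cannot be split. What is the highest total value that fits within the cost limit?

Check high-value combinations within $15:
- A+B+C: cost 4+7+2=13, value 23+8+29=60
- C+E: cost 2+10=12, value 29+25=54
- A+C: cost 4+2=6, value 23+29=52
- A+E: cost 4+10=14, value 23+25=48
Best: 60 util.

60 util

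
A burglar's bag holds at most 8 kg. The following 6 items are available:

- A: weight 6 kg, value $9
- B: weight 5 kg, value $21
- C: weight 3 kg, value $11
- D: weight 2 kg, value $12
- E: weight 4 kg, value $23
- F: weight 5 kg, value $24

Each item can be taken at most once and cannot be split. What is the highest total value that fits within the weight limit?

This is a 0/1 knapsack; check combinations near the capacity.
- D+F: weight 2+5=7, value 12+24=36
- D+E: weight 2+4=6, value 12+23=35
- C+F: weight 3+5=8, value 11+24=35
- C+E: weight 3+4=7, value 11+23=34
- B+D: weight 5+2=7, value 21+12=33
Best: $36.

$36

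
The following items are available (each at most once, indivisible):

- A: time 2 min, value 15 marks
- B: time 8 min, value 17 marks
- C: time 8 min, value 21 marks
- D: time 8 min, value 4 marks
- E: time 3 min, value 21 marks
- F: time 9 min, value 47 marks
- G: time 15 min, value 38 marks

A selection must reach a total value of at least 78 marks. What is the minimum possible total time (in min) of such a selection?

14

Subsets with value ≥ 78, sorted by total time:
- A+E+F: time 14, value 83
- A+C+F: time 19, value 83
- A+B+F: time 19, value 79
Minimum time: 14 min.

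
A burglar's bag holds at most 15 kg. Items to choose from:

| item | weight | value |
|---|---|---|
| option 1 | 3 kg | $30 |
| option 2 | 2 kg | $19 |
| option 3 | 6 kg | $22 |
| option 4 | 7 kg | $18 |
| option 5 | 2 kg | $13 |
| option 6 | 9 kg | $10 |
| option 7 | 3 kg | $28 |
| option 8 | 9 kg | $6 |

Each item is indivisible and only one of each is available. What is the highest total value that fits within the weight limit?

This is a 0/1 knapsack; check combinations near the capacity.
- option 1+option 2+option 3+option 7: weight 3+2+6+3=14, value 30+19+22+28=99
- option 1+option 2+option 4+option 7: weight 3+2+7+3=15, value 30+19+18+28=95
- option 1+option 3+option 5+option 7: weight 3+6+2+3=14, value 30+22+13+28=93
- option 1+option 2+option 5+option 7: weight 3+2+2+3=10, value 30+19+13+28=90
Best: $99.

$99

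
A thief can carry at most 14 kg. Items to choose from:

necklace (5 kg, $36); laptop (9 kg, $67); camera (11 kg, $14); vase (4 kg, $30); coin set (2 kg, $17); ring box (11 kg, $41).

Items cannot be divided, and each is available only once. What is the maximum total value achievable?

Check high-value combinations within 14 kg:
- necklace+laptop: weight 5+9=14, value 36+67=103
- laptop+vase: weight 9+4=13, value 67+30=97
- laptop+coin set: weight 9+2=11, value 67+17=84
- necklace+vase+coin set: weight 5+4+2=11, value 36+30+17=83
- laptop: weight 9, value 67
Best: $103.

$103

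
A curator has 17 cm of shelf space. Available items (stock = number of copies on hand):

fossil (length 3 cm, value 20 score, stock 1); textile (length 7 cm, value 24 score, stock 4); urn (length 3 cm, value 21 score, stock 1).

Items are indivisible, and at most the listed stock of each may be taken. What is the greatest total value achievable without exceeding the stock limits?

Best selections within length 17 and stock limits:
- 2×textile + 1×urn: length 17, value 69
- 1×fossil + 2×textile: length 17, value 68
- 1×fossil + 1×textile + 1×urn: length 13, value 65
- 2×textile: length 14, value 48
Best: 69 score.

69 score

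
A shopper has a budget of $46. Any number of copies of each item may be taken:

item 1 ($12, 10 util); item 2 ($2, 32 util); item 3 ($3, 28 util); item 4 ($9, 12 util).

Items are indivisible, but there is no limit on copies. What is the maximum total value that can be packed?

736 util

Best value-per-unit is item 2 at 32/2, and filling with it alone uses cost 23×2=46. No mix of the others beats 23×32 = 736.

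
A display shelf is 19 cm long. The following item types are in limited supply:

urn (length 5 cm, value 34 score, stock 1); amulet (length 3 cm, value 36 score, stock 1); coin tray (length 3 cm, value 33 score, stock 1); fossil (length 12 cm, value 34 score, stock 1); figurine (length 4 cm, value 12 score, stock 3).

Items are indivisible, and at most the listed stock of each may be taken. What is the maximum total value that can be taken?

127 score

Best selections within length 19 and stock limits:
- 1×urn + 1×amulet + 1×coin tray + 2×figurine: length 19, value 127
- 1×urn + 1×amulet + 1×coin tray + 1×figurine: length 15, value 115
- 1×amulet + 1×coin tray + 3×figurine: length 18, value 105
Best: 127 score.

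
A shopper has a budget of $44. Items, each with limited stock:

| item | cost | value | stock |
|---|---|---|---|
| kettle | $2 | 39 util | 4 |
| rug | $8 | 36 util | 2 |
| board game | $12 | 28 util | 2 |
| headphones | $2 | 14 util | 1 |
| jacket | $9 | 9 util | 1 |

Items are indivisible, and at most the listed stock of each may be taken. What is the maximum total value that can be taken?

270 util

Top feasible selections:
- 4×kettle + 2×rug + 1×board game + 1×headphones: cost 38, value 270
- 4×kettle + 1×rug + 2×board game + 1×headphones: cost 42, value 262
- 4×kettle + 2×rug + 1×board game: cost 36, value 256
- 4×kettle + 2×rug + 1×headphones + 1×jacket: cost 35, value 251
Best: 270 util.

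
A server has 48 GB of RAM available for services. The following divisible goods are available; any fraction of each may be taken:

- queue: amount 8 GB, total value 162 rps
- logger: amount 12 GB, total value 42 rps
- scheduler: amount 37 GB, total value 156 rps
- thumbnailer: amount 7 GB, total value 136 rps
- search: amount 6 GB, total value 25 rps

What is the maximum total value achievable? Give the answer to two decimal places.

437.14

Take in order of value per unit:
- queue (162/8 per unit): all 8 → value 162, running total 162.00
- thumbnailer (136/7 per unit): all 7 → value 136, running total 298.00
- scheduler (156/37 per unit): 33 of 37 → value 33×156/37 = 139.1351, running total 437.14
Total 437.14.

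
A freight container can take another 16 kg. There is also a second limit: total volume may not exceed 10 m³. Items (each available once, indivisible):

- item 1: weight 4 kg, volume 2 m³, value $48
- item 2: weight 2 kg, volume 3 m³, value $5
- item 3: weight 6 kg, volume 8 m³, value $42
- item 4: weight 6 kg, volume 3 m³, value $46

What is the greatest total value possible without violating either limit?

$99

Feasible sets respecting both limits:
- item 1+item 2+item 4: weight 12, volume 8, value 99
- item 1+item 4: weight 10, volume 5, value 94
- item 1+item 3: weight 10, volume 10, value 90
- item 1+item 2: weight 6, volume 5, value 53
Best: $99.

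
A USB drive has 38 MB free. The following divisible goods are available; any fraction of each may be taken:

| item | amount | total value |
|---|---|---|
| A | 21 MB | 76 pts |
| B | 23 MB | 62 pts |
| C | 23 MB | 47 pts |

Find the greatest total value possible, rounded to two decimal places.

Take in order of value per unit:
- A (76/21 per unit): all 21 → value 76, running total 76.00
- B (62/23 per unit): 17 of 23 → value 17×62/23 = 45.8261, running total 121.83
Total 121.83.

121.83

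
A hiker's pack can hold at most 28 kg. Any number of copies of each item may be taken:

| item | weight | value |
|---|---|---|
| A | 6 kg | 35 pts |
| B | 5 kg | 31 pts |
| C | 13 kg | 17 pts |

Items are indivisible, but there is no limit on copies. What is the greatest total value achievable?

167 pts

Best value-per-unit is B at 31/5; filling with it alone gives 5×31 = 155.
Optimal mix: 3×A + 2×B → weight 28, value 167.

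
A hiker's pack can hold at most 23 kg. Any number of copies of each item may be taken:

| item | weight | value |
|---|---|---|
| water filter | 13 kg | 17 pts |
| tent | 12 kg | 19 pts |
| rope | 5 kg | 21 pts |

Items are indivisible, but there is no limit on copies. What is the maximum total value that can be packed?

Best value-per-unit is rope at 21/5, and filling with it alone uses weight 4×5=20. No mix of the others beats 4×21 = 84.

84 pts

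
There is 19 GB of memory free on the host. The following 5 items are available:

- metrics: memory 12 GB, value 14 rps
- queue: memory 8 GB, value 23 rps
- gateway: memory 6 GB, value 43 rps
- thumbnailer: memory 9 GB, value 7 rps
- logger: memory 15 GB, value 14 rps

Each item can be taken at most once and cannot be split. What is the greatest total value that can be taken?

Check high-value combinations within 19 GB:
- queue+gateway: memory 8+6=14, value 23+43=66
- metrics+gateway: memory 12+6=18, value 14+43=57
- gateway+thumbnailer: memory 6+9=15, value 43+7=50
Best: 66 rps.

66 rps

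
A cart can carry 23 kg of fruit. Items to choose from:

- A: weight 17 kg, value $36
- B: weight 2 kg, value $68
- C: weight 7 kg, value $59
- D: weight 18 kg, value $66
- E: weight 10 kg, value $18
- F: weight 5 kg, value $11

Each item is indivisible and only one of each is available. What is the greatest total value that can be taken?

Check high-value combinations within 23 kg:
- B+C+E: weight 2+7+10=19, value 68+59+18=145
- B+C+F: weight 2+7+5=14, value 68+59+11=138
- B+D: weight 2+18=20, value 68+66=134
- B+C: weight 2+7=9, value 68+59=127
- A+B: weight 17+2=19, value 36+68=104
Best: $145.

$145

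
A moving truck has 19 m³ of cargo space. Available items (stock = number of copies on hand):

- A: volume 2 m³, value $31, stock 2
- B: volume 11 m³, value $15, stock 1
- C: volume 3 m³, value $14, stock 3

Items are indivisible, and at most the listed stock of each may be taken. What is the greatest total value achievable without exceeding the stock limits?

Best selections within volume 19 and stock limits:
- 2×A + 3×C: volume 13, value 104
- 2×A + 1×B + 1×C: volume 18, value 91
Best: $104.

$104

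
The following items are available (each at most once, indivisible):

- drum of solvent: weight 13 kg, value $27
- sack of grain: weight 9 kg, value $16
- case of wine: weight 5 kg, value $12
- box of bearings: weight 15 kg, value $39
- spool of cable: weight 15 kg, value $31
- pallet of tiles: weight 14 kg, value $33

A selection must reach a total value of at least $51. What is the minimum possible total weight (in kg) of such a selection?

Subsets with value ≥ 51, sorted by total weight:
- case of wine+box of bearings: weight 20, value 51
- sack of grain+box of bearings: weight 24, value 55
- drum of solvent+pallet of tiles: weight 27, value 60
Minimum weight: 20 kg.

20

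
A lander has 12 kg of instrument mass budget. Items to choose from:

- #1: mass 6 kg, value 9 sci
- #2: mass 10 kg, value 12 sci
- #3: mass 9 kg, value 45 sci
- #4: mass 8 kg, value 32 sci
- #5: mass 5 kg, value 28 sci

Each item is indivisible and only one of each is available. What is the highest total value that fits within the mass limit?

Check high-value combinations within 12 kg:
- #3: mass 9, value 45
- #1+#5: mass 6+5=11, value 9+28=37
- #4: mass 8, value 32
- #5: mass 5, value 28
Best: 45 sci.

45 sci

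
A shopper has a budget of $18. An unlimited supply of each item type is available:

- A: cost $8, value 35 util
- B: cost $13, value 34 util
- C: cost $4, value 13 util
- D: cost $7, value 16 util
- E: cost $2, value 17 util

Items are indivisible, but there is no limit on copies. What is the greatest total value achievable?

153 util

Best value-per-unit is E at 17/2, and filling with it alone uses cost 9×2=18. No mix of the others beats 9×17 = 153.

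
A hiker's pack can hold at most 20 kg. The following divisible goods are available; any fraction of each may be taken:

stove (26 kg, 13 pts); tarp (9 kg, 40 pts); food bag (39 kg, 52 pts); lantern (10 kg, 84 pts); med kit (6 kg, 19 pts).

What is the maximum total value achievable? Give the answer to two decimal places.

Take in order of value per unit:
- lantern (84/10 per unit): all 10 → value 84, running total 84.00
- tarp (40/9 per unit): all 9 → value 40, running total 124.00
- med kit (19/6 per unit): 1 of 6 → value 1×19/6 = 3.1667, running total 127.17
Total 127.17.

127.17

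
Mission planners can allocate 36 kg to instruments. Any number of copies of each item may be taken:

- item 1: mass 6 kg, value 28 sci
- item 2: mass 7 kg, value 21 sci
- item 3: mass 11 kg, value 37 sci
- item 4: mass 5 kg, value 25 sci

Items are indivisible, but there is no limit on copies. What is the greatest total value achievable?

178 sci

Best value-per-unit is item 4 at 25/5; filling with it alone gives 7×25 = 175.
Optimal mix: 1×item 1 + 6×item 4 → mass 36, value 178.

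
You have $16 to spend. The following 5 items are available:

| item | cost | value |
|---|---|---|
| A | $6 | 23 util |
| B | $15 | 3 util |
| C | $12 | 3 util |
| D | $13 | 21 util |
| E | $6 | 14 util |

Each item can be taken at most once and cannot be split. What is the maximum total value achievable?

37 util

Check high-value combinations within $16:
- A+E: cost 6+6=12, value 23+14=37
- A: cost 6, value 23
- D: cost 13, value 21
Best: 37 util.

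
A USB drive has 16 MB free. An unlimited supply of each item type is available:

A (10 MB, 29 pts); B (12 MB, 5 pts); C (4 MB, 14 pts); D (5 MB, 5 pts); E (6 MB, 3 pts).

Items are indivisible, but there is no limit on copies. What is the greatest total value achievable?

56 pts

Best value-per-unit is C at 14/4, and filling with it alone uses size 4×4=16. No mix of the others beats 4×14 = 56.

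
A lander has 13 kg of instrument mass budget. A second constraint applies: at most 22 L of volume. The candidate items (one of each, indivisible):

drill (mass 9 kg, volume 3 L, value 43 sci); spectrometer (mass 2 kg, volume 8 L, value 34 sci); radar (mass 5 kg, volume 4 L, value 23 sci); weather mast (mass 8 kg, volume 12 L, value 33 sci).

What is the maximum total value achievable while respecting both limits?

Feasible sets respecting both limits:
- drill+spectrometer: mass 11, volume 11, value 77
- spectrometer+weather mast: mass 10, volume 20, value 67
- spectrometer+radar: mass 7, volume 12, value 57
Best: 77 sci.

77 sci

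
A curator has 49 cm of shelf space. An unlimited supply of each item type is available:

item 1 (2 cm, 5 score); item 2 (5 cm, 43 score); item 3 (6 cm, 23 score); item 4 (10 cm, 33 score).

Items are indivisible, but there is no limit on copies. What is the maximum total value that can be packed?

Best value-per-unit is item 2 at 43/5; filling with it alone gives 9×43 = 387.
Optimal mix: 2×item 1 + 9×item 2 → length 49, value 397.

397 score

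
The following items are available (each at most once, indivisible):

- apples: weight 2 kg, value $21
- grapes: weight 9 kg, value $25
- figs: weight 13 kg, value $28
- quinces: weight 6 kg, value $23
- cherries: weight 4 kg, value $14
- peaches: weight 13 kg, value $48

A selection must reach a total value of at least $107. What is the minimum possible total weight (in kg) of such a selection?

Subsets with value ≥ 107, sorted by total weight:
- apples+grapes+cherries+peaches: weight 28, value 108
- apples+grapes+quinces+peaches: weight 30, value 117
- apples+figs+cherries+peaches: weight 32, value 111
Minimum weight: 28 kg.

28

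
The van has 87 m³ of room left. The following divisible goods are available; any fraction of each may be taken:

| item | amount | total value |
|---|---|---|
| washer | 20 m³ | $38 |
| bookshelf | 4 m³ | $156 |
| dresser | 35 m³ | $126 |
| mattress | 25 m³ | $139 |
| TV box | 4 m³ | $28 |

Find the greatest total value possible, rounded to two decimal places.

Take in order of value per unit:
- bookshelf (156/4 per unit): all 4 → value 156, running total 156.00
- TV box (28/4 per unit): all 4 → value 28, running total 184.00
- mattress (139/25 per unit): all 25 → value 139, running total 323.00
- dresser (126/35 per unit): all 35 → value 126, running total 449.00
- washer (38/20 per unit): 19 of 20 → value 19×38/20 = 36.1000, running total 485.10
Total 485.10.

485.10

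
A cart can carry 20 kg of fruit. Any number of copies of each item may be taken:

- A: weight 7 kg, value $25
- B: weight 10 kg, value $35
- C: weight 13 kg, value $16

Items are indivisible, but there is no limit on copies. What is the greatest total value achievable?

Best value-per-unit is A at 25/7; filling with it alone gives 2×25 = 50.
Optimal mix: 2×B → weight 20, value 70.

$70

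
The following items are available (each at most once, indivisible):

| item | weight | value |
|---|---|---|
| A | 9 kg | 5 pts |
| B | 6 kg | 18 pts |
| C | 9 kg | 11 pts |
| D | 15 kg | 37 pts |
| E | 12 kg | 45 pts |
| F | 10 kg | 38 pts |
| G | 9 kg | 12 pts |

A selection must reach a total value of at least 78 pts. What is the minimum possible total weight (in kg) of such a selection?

22

Subsets with value ≥ 78, sorted by total weight:
- E+F: weight 22, value 83
- D+E: weight 27, value 82
Minimum weight: 22 kg.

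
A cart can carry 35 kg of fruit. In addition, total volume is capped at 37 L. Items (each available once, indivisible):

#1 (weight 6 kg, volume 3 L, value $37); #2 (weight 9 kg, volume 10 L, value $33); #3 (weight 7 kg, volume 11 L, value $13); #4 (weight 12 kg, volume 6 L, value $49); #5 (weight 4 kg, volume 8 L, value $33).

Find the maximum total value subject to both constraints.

$152

Feasible sets respecting both limits:
- #1+#2+#4+#5: weight 31, volume 27, value 152
- #1+#2+#3+#4: weight 34, volume 30, value 132
- #1+#3+#4+#5: weight 29, volume 28, value 132
- #2+#3+#4+#5: weight 32, volume 35, value 128
Best: $152.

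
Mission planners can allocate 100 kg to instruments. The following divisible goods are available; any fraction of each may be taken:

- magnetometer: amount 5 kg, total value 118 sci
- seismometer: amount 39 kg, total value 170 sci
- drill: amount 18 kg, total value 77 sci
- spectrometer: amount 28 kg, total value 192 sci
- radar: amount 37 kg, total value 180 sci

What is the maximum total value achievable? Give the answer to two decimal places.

Take in order of value per unit:
- magnetometer (118/5 per unit): all 5 → value 118, running total 118.00
- spectrometer (192/28 per unit): all 28 → value 192, running total 310.00
- radar (180/37 per unit): all 37 → value 180, running total 490.00
- seismometer (170/39 per unit): 30 of 39 → value 30×170/39 = 130.7692, running total 620.77
Total 620.77.

620.77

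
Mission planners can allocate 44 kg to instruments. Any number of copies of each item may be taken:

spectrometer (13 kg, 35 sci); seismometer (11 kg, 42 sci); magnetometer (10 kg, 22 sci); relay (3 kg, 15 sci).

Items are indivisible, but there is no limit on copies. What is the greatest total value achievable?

210 sci

Best value-per-unit is relay at 15/3, and filling with it alone uses mass 14×3=42. No mix of the others beats 14×15 = 210.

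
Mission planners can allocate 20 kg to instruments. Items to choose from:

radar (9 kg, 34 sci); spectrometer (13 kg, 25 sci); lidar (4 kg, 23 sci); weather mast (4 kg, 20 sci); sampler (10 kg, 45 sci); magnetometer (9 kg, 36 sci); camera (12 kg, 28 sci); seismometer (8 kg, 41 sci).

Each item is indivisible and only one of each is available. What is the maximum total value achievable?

Check high-value combinations within 20 kg:
- lidar+weather mast+sampler: mass 4+4+10=18, value 23+20+45=88
- sampler+seismometer: mass 10+8=18, value 45+41=86
- lidar+weather mast+seismometer: mass 4+4+8=16, value 23+20+41=84
- sampler+magnetometer: mass 10+9=19, value 45+36=81
Best: 88 sci.

88 sci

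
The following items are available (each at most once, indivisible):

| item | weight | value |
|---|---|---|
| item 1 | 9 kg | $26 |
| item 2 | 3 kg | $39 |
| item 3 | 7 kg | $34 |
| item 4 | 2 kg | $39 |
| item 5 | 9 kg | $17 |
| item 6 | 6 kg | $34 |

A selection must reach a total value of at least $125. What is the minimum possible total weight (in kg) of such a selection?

18

Subsets with value ≥ 125, sorted by total weight:
- item 2+item 3+item 4+item 6: weight 18, value 146
- item 1+item 2+item 4+item 6: weight 20, value 138
Minimum weight: 18 kg.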